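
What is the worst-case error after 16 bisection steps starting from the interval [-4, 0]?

Bisection error bound: |error| ≤ (b-a)/2^n
|error| ≤ (0 - (-4))/2^16 = 4/2^16
|error| ≤ 0.0000610352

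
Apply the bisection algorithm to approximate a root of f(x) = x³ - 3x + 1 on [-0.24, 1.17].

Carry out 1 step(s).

f(x) = x³ - 3x + 1
Initial interval: [-0.24, 1.17]

Iteration 1:
  c_1 = (-0.240000 + 1.170000)/2 = 0.465000
  f(c_1) = f(0.465000) = -0.294455
  f(a) × f(c) < 0, new interval: [-0.240000, 0.465000]

After 1 iteration(s), the approximation is c_1 = 0.465000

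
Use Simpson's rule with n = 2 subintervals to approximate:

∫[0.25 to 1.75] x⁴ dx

f(x) = x⁴
a = 0.25, b = 1.75, n = 2
h = (b - a)/n = 0.750000

Simpson's rule: (h/3)[f(x₀) + 4f(x₁) + 2f(x₂) + ... + f(xₙ)]

x_0 = 0.2500, f(x_0) = 0.003906, coefficient = 1
x_1 = 1.0000, f(x_1) = 1.000000, coefficient = 4
x_2 = 1.7500, f(x_2) = 9.378906, coefficient = 1

I ≈ (0.750000/3) × 13.382812 = 3.345703
Exact value: 3.282422
Error: 0.063281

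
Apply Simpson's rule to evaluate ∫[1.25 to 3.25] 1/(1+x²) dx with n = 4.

f(x) = 1/(1+x²)
a = 1.25, b = 3.25, n = 4
h = (b - a)/n = 0.500000

Simpson's rule: (h/3)[f(x₀) + 4f(x₁) + 2f(x₂) + ... + f(xₙ)]

x_0 = 1.2500, f(x_0) = 0.390244, coefficient = 1
x_1 = 1.7500, f(x_1) = 0.246154, coefficient = 4
x_2 = 2.2500, f(x_2) = 0.164948, coefficient = 2
x_3 = 2.7500, f(x_3) = 0.116788, coefficient = 4
x_4 = 3.2500, f(x_4) = 0.086486, coefficient = 1

I ≈ (0.500000/3) × 2.258396 = 0.376399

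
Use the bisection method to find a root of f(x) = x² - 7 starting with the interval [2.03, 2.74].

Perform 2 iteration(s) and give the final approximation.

f(x) = x² - 7
Initial interval: [2.03, 2.74]

Iteration 1:
  c_1 = (2.030000 + 2.740000)/2 = 2.385000
  f(c_1) = f(2.385000) = -1.311775
  f(a) × f(c) ≥ 0, new interval: [2.385000, 2.740000]
Iteration 2:
  c_2 = (2.385000 + 2.740000)/2 = 2.562500
  f(c_2) = f(2.562500) = -0.433594
  f(a) × f(c) ≥ 0, new interval: [2.562500, 2.740000]

After 2 iteration(s), the approximation is c_2 = 2.562500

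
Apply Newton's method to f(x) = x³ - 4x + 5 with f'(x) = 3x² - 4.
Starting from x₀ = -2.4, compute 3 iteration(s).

f(x) = x³ - 4x + 5
f'(x) = 3x² - 4
x₀ = -2.4

Newton-Raphson formula: x_{n+1} = x_n - f(x_n)/f'(x_n)

Iteration 1:
  f(-2.400000) = 0.776000
  f'(-2.400000) = 13.280000
  x_1 = -2.400000 - 0.776000/13.280000 = -2.458434
Iteration 2:
  f(-2.458434) = -0.024784
  f'(-2.458434) = 14.131689
  x_2 = -2.458434 - (-0.024784)/14.131689 = -2.456680
Iteration 3:
  f(-2.456680) = -0.000023
  f'(-2.456680) = 14.105829
  x_3 = -2.456680 - (-0.000023)/14.105829 = -2.456678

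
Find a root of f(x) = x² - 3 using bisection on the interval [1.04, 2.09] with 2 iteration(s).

f(x) = x² - 3
Initial interval: [1.04, 2.09]

Iteration 1:
  c_1 = (1.040000 + 2.090000)/2 = 1.565000
  f(c_1) = f(1.565000) = -0.550775
  f(a) × f(c) ≥ 0, new interval: [1.565000, 2.090000]
Iteration 2:
  c_2 = (1.565000 + 2.090000)/2 = 1.827500
  f(c_2) = f(1.827500) = 0.339756
  f(a) × f(c) < 0, new interval: [1.565000, 1.827500]

After 2 iteration(s), the approximation is c_2 = 1.827500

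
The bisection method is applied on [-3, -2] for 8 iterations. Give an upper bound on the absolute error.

Bisection error bound: |error| ≤ (b-a)/2^n
|error| ≤ (-2 - (-3))/2^8 = 1/2^8
|error| ≤ 0.0039062500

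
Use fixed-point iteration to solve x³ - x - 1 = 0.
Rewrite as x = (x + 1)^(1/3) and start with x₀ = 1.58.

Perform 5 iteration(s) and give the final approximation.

Equation: x³ - x - 1 = 0
Fixed-point form: x = (x + 1)^(1/3)
x₀ = 1.58

x_1 = g(1.580000) = 1.371534
x_2 = g(1.371534) = 1.333551
x_3 = g(1.333551) = 1.326394
x_4 = g(1.326394) = 1.325036
x_5 = g(1.325036) = 1.324778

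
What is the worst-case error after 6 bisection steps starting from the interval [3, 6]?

Bisection error bound: |error| ≤ (b-a)/2^n
|error| ≤ (6 - 3)/2^6 = 3/2^6
|error| ≤ 0.0468750000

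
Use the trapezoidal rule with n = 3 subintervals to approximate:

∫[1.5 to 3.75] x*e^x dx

f(x) = x*e^x
a = 1.5, b = 3.75, n = 3
h = (b - a)/n = 0.750000

Trapezoidal rule: (h/2)[f(x₀) + 2f(x₁) + 2f(x₂) + ... + f(xₙ)]

x_0 = 1.5000, f(x_0) = 6.722534, coefficient = 1
x_1 = 2.2500, f(x_1) = 21.347406, coefficient = 2
x_2 = 3.0000, f(x_2) = 60.256611, coefficient = 2
x_3 = 3.7500, f(x_3) = 159.454058, coefficient = 1

I ≈ (0.750000/2) × 329.384624 = 123.519234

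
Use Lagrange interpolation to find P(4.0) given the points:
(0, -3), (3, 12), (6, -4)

Lagrange interpolation formula:
P(x) = Σ yᵢ × Lᵢ(x)
where Lᵢ(x) = Π_{j≠i} (x - xⱼ)/(xᵢ - xⱼ)

L_0(4.0) = (4.0 - 3)/(0 - 3) × (4.0 - 6)/(0 - 6) = -0.111111
L_1(4.0) = (4.0 - 0)/(3 - 0) × (4.0 - 6)/(3 - 6) = 0.888889
L_2(4.0) = (4.0 - 0)/(6 - 0) × (4.0 - 3)/(6 - 3) = 0.222222

P(4.0) = (-3)×L_0(4.0) + 12×L_1(4.0) + (-4)×L_2(4.0)
P(4.0) = 10.111111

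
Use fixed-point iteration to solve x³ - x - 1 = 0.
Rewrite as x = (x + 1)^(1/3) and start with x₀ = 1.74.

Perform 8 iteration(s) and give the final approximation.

Equation: x³ - x - 1 = 0
Fixed-point form: x = (x + 1)^(1/3)
x₀ = 1.74

x_1 = g(1.740000) = 1.399319
x_2 = g(1.399319) = 1.338739
x_3 = g(1.338739) = 1.327376
x_4 = g(1.327376) = 1.325223
x_5 = g(1.325223) = 1.324814
x_6 = g(1.324814) = 1.324736
x_7 = g(1.324736) = 1.324721
x_8 = g(1.324721) = 1.324719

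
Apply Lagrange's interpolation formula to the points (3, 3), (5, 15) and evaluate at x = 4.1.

Lagrange interpolation formula:
P(x) = Σ yᵢ × Lᵢ(x)
where Lᵢ(x) = Π_{j≠i} (x - xⱼ)/(xᵢ - xⱼ)

L_0(4.1) = (4.1 - 5)/(3 - 5) = 0.450000
L_1(4.1) = (4.1 - 3)/(5 - 3) = 0.550000

P(4.1) = 3×L_0(4.1) + 15×L_1(4.1)
P(4.1) = 9.600000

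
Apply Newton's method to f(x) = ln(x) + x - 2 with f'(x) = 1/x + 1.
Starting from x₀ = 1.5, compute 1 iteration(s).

f(x) = ln(x) + x - 2
f'(x) = 1/x + 1
x₀ = 1.5

Newton-Raphson formula: x_{n+1} = x_n - f(x_n)/f'(x_n)

Iteration 1:
  f(1.500000) = -0.094535
  f'(1.500000) = 1.666667
  x_1 = 1.500000 - (-0.094535)/1.666667 = 1.556721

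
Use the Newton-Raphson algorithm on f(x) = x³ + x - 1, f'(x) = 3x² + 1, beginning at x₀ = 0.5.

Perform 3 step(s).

f(x) = x³ + x - 1
f'(x) = 3x² + 1
x₀ = 0.5

Newton-Raphson formula: x_{n+1} = x_n - f(x_n)/f'(x_n)

Iteration 1:
  f(0.500000) = -0.375000
  f'(0.500000) = 1.750000
  x_1 = 0.500000 - (-0.375000)/1.750000 = 0.714286
Iteration 2:
  f(0.714286) = 0.078717
  f'(0.714286) = 2.530612
  x_2 = 0.714286 - 0.078717/2.530612 = 0.683180
Iteration 3:
  f(0.683180) = 0.002043
  f'(0.683180) = 2.400204
  x_3 = 0.683180 - 0.002043/2.400204 = 0.682328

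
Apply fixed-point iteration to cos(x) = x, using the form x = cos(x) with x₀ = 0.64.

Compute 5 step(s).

Equation: cos(x) = x
Fixed-point form: x = cos(x)
x₀ = 0.64

x_1 = g(0.640000) = 0.802096
x_2 = g(0.802096) = 0.695202
x_3 = g(0.695202) = 0.767924
x_4 = g(0.767924) = 0.719354
x_5 = g(0.719354) = 0.752232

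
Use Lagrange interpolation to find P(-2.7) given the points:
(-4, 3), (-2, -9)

Lagrange interpolation formula:
P(x) = Σ yᵢ × Lᵢ(x)
where Lᵢ(x) = Π_{j≠i} (x - xⱼ)/(xᵢ - xⱼ)

L_0(-2.7) = (-2.7 - (-2))/(-4 - (-2)) = 0.350000
L_1(-2.7) = (-2.7 - (-4))/(-2 - (-4)) = 0.650000

P(-2.7) = 3×L_0(-2.7) + (-9)×L_1(-2.7)
P(-2.7) = -4.800000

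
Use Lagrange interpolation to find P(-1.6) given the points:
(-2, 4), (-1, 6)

Lagrange interpolation formula:
P(x) = Σ yᵢ × Lᵢ(x)
where Lᵢ(x) = Π_{j≠i} (x - xⱼ)/(xᵢ - xⱼ)

L_0(-1.6) = (-1.6 - (-1))/(-2 - (-1)) = 0.600000
L_1(-1.6) = (-1.6 - (-2))/(-1 - (-2)) = 0.400000

P(-1.6) = 4×L_0(-1.6) + 6×L_1(-1.6)
P(-1.6) = 4.800000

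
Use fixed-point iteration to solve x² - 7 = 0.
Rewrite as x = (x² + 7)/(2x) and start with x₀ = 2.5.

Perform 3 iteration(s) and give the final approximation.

Equation: x² - 7 = 0
Fixed-point form: x = (x² + 7)/(2x)
x₀ = 2.5

x_1 = g(2.500000) = 2.650000
x_2 = g(2.650000) = 2.645755
x_3 = g(2.645755) = 2.645751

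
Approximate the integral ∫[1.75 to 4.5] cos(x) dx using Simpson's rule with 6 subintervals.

f(x) = cos(x)
a = 1.75, b = 4.5, n = 6
h = (b - a)/n = 0.458333

Simpson's rule: (h/3)[f(x₀) + 4f(x₁) + 2f(x₂) + ... + f(xₙ)]

x_0 = 1.7500, f(x_0) = -0.178246, coefficient = 1
x_1 = 2.2083, f(x_1) = -0.595218, coefficient = 4
x_2 = 2.6667, f(x_2) = -0.889327, coefficient = 2
x_3 = 3.1250, f(x_3) = -0.999862, coefficient = 4
x_4 = 3.5833, f(x_4) = -0.904009, coefficient = 2
x_5 = 4.0417, f(x_5) = -0.621552, coefficient = 4
x_6 = 4.5000, f(x_6) = -0.210796, coefficient = 1

I ≈ (0.458333/3) × -12.842242 = -1.962009
Exact value: -1.961516
Error: 0.000493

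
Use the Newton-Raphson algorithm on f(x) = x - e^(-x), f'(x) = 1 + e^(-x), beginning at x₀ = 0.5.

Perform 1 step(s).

f(x) = x - e^(-x)
f'(x) = 1 + e^(-x)
x₀ = 0.5

Newton-Raphson formula: x_{n+1} = x_n - f(x_n)/f'(x_n)

Iteration 1:
  f(0.500000) = -0.106531
  f'(0.500000) = 1.606531
  x_1 = 0.500000 - (-0.106531)/1.606531 = 0.566311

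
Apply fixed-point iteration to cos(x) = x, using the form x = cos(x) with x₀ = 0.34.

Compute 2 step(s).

Equation: cos(x) = x
Fixed-point form: x = cos(x)
x₀ = 0.34

x_1 = g(0.340000) = 0.942755
x_2 = g(0.942755) = 0.587561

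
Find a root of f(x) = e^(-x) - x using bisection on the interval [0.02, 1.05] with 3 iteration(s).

f(x) = e^(-x) - x
Initial interval: [0.02, 1.05]

Iteration 1:
  c_1 = (0.020000 + 1.050000)/2 = 0.535000
  f(c_1) = f(0.535000) = 0.050669
  f(a) × f(c) ≥ 0, new interval: [0.535000, 1.050000]
Iteration 2:
  c_2 = (0.535000 + 1.050000)/2 = 0.792500
  f(c_2) = f(0.792500) = -0.339788
  f(a) × f(c) < 0, new interval: [0.535000, 0.792500]
Iteration 3:
  c_3 = (0.535000 + 0.792500)/2 = 0.663750
  f(c_3) = f(0.663750) = -0.148833
  f(a) × f(c) < 0, new interval: [0.535000, 0.663750]

After 3 iteration(s), the approximation is c_3 = 0.663750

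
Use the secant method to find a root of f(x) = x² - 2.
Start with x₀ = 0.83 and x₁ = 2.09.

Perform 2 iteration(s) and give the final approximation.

f(x) = x² - 2
x₀ = 0.83, x₁ = 2.09

Secant formula: x_{n+1} = x_n - f(x_n)(x_n - x_{n-1})/(f(x_n) - f(x_{n-1}))

Iteration 1:
  f(0.830000) = -1.311100
  f(2.090000) = 2.368100
  x_2 = 2.090000 - 2.368100×(2.090000 - 0.830000)/(2.368100 - (-1.311100))
       = 1.279007
Iteration 2:
  f(2.090000) = 2.368100
  f(1.279007) = -0.364141
  x_3 = 1.279007 - (-0.364141)×(1.279007 - 2.090000)/(-0.364141 - 2.368100)
       = 1.387093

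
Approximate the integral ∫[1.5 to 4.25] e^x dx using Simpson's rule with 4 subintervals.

f(x) = e^x
a = 1.5, b = 4.25, n = 4
h = (b - a)/n = 0.687500

Simpson's rule: (h/3)[f(x₀) + 4f(x₁) + 2f(x₂) + ... + f(xₙ)]

x_0 = 1.5000, f(x_0) = 4.481689, coefficient = 1
x_1 = 2.1875, f(x_1) = 8.912903, coefficient = 4
x_2 = 2.8750, f(x_2) = 17.725424, coefficient = 2
x_3 = 3.5625, f(x_3) = 35.251215, coefficient = 4
x_4 = 4.2500, f(x_4) = 70.105412, coefficient = 1

I ≈ (0.687500/3) × 286.694422 = 65.700805
Exact value: 65.623723
Error: 0.077082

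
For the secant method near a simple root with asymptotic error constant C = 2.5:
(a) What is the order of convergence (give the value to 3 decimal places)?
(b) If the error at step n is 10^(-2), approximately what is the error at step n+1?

(a) Secant method has superlinear convergence with order φ = (1+√5)/2 ≈ 1.618.
    This means |e_{n+1}| ≈ C|e_n|^1.618.

(b) With |e_n| = 10^(-2) and C = 2.5:
    |e_{n+1}| ≈ 2.5 × (10^(-2))^1.618 = 2.5 × 10^(-3.24)

(a) ≈ 1.618 (golden ratio); (b) |e_{n+1}| ≈ 1.452e-03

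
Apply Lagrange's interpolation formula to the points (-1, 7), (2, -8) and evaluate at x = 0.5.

Lagrange interpolation formula:
P(x) = Σ yᵢ × Lᵢ(x)
where Lᵢ(x) = Π_{j≠i} (x - xⱼ)/(xᵢ - xⱼ)

L_0(0.5) = (0.5 - 2)/(-1 - 2) = 0.500000
L_1(0.5) = (0.5 - (-1))/(2 - (-1)) = 0.500000

P(0.5) = 7×L_0(0.5) + (-8)×L_1(0.5)
P(0.5) = -0.500000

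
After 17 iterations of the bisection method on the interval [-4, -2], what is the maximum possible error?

Bisection error bound: |error| ≤ (b-a)/2^n
|error| ≤ (-2 - (-4))/2^17 = 2/2^17
|error| ≤ 0.0000152588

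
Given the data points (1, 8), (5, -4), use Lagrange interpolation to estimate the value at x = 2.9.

Lagrange interpolation formula:
P(x) = Σ yᵢ × Lᵢ(x)
where Lᵢ(x) = Π_{j≠i} (x - xⱼ)/(xᵢ - xⱼ)

L_0(2.9) = (2.9 - 5)/(1 - 5) = 0.525000
L_1(2.9) = (2.9 - 1)/(5 - 1) = 0.475000

P(2.9) = 8×L_0(2.9) + (-4)×L_1(2.9)
P(2.9) = 2.300000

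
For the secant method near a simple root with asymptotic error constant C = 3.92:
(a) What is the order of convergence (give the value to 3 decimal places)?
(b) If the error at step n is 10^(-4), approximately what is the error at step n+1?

(a) Secant method has superlinear convergence with order φ = (1+√5)/2 ≈ 1.618.
    This means |e_{n+1}| ≈ C|e_n|^1.618.

(b) With |e_n| = 10^(-4) and C = 3.92:
    |e_{n+1}| ≈ 3.92 × (10^(-4))^1.618 = 3.92 × 10^(-6.47)

(a) ≈ 1.618 (golden ratio); (b) |e_{n+1}| ≈ 1.322e-06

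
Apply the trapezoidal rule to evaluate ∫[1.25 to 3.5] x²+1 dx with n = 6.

f(x) = x²+1
a = 1.25, b = 3.5, n = 6
h = (b - a)/n = 0.375000

Trapezoidal rule: (h/2)[f(x₀) + 2f(x₁) + 2f(x₂) + ... + f(xₙ)]

x_0 = 1.2500, f(x_0) = 2.562500, coefficient = 1
x_1 = 1.6250, f(x_1) = 3.640625, coefficient = 2
x_2 = 2.0000, f(x_2) = 5.000000, coefficient = 2
x_3 = 2.3750, f(x_3) = 6.640625, coefficient = 2
x_4 = 2.7500, f(x_4) = 8.562500, coefficient = 2
x_5 = 3.1250, f(x_5) = 10.765625, coefficient = 2
x_6 = 3.5000, f(x_6) = 13.250000, coefficient = 1

I ≈ (0.375000/2) × 85.031250 = 15.943359
Exact value: 15.890625
Error: 0.052734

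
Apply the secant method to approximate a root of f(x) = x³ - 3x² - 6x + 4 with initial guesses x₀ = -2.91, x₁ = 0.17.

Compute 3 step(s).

f(x) = x³ - 3x² - 6x + 4
x₀ = -2.91, x₁ = 0.17

Secant formula: x_{n+1} = x_n - f(x_n)(x_n - x_{n-1})/(f(x_n) - f(x_{n-1}))

Iteration 1:
  f(-2.910000) = -28.586471
  f(0.170000) = 2.898213
  x_2 = 0.170000 - 2.898213×(0.170000 - (-2.910000))/(2.898213 - (-28.586471))
       = -0.113519
Iteration 2:
  f(0.170000) = 2.898213
  f(-0.113519) = 4.640990
  x_3 = -0.113519 - 4.640990×(-0.113519 - 0.170000)/(4.640990 - 2.898213)
       = 0.641488
Iteration 3:
  f(-0.113519) = 4.640990
  f(0.641488) = -0.819468
  x_4 = 0.641488 - (-0.819468)×(0.641488 - (-0.113519))/(-0.819468 - 4.640990)
       = 0.528181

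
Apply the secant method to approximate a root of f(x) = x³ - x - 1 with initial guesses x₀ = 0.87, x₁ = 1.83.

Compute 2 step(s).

f(x) = x³ - x - 1
x₀ = 0.87, x₁ = 1.83

Secant formula: x_{n+1} = x_n - f(x_n)(x_n - x_{n-1})/(f(x_n) - f(x_{n-1}))

Iteration 1:
  f(0.870000) = -1.211497
  f(1.830000) = 3.298487
  x_2 = 1.830000 - 3.298487×(1.830000 - 0.870000)/(3.298487 - (-1.211497))
       = 1.127881
Iteration 2:
  f(1.830000) = 3.298487
  f(1.127881) = -0.693087
  x_3 = 1.127881 - (-0.693087)×(1.127881 - 1.830000)/(-0.693087 - 3.298487)
       = 1.249795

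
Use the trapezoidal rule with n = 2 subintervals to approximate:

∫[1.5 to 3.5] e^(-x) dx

f(x) = e^(-x)
a = 1.5, b = 3.5, n = 2
h = (b - a)/n = 1.000000

Trapezoidal rule: (h/2)[f(x₀) + 2f(x₁) + 2f(x₂) + ... + f(xₙ)]

x_0 = 1.5000, f(x_0) = 0.223130, coefficient = 1
x_1 = 2.5000, f(x_1) = 0.082085, coefficient = 2
x_2 = 3.5000, f(x_2) = 0.030197, coefficient = 1

I ≈ (1.000000/2) × 0.417498 = 0.208749
Exact value: 0.192933
Error: 0.015816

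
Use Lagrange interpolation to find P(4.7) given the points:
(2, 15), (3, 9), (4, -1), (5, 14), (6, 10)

Lagrange interpolation formula:
P(x) = Σ yᵢ × Lᵢ(x)
where Lᵢ(x) = Π_{j≠i} (x - xⱼ)/(xᵢ - xⱼ)

L_0(4.7) = (4.7 - 3)/(2 - 3) × (4.7 - 4)/(2 - 4) × (4.7 - 5)/(2 - 5) × (4.7 - 6)/(2 - 6) = 0.019337
L_1(4.7) = (4.7 - 2)/(3 - 2) × (4.7 - 4)/(3 - 4) × (4.7 - 5)/(3 - 5) × (4.7 - 6)/(3 - 6) = -0.122850
L_2(4.7) = (4.7 - 2)/(4 - 2) × (4.7 - 3)/(4 - 3) × (4.7 - 5)/(4 - 5) × (4.7 - 6)/(4 - 6) = 0.447525
L_3(4.7) = (4.7 - 2)/(5 - 2) × (4.7 - 3)/(5 - 3) × (4.7 - 4)/(5 - 4) × (4.7 - 6)/(5 - 6) = 0.696150
L_4(4.7) = (4.7 - 2)/(6 - 2) × (4.7 - 3)/(6 - 3) × (4.7 - 4)/(6 - 4) × (4.7 - 5)/(6 - 5) = -0.040162

P(4.7) = 15×L_0(4.7) + 9×L_1(4.7) + (-1)×L_2(4.7) + 14×L_3(4.7) + 10×L_4(4.7)
P(4.7) = 8.081363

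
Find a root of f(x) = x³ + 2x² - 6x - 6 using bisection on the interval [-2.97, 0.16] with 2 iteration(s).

f(x) = x³ + 2x² - 6x - 6
Initial interval: [-2.97, 0.16]

Iteration 1:
  c_1 = (-2.970000 + 0.160000)/2 = -1.405000
  f(c_1) = f(-1.405000) = 3.604545
  f(a) × f(c) ≥ 0, new interval: [-1.405000, 0.160000]
Iteration 2:
  c_2 = (-1.405000 + 0.160000)/2 = -0.622500
  f(c_2) = f(-0.622500) = -1.731210
  f(a) × f(c) < 0, new interval: [-1.405000, -0.622500]

After 2 iteration(s), the approximation is c_2 = -0.622500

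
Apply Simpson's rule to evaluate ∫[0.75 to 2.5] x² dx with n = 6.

f(x) = x²
a = 0.75, b = 2.5, n = 6
h = (b - a)/n = 0.291667

Simpson's rule: (h/3)[f(x₀) + 4f(x₁) + 2f(x₂) + ... + f(xₙ)]

x_0 = 0.7500, f(x_0) = 0.562500, coefficient = 1
x_1 = 1.0417, f(x_1) = 1.085069, coefficient = 4
x_2 = 1.3333, f(x_2) = 1.777778, coefficient = 2
x_3 = 1.6250, f(x_3) = 2.640625, coefficient = 4
x_4 = 1.9167, f(x_4) = 3.673611, coefficient = 2
x_5 = 2.2083, f(x_5) = 4.876736, coefficient = 4
x_6 = 2.5000, f(x_6) = 6.250000, coefficient = 1

I ≈ (0.291667/3) × 52.125000 = 5.067708
Exact value: 5.067708
Error: 0.000000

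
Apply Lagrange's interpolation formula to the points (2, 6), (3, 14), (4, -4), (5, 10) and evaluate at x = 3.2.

Lagrange interpolation formula:
P(x) = Σ yᵢ × Lᵢ(x)
where Lᵢ(x) = Π_{j≠i} (x - xⱼ)/(xᵢ - xⱼ)

L_0(3.2) = (3.2 - 3)/(2 - 3) × (3.2 - 4)/(2 - 4) × (3.2 - 5)/(2 - 5) = -0.048000
L_1(3.2) = (3.2 - 2)/(3 - 2) × (3.2 - 4)/(3 - 4) × (3.2 - 5)/(3 - 5) = 0.864000
L_2(3.2) = (3.2 - 2)/(4 - 2) × (3.2 - 3)/(4 - 3) × (3.2 - 5)/(4 - 5) = 0.216000
L_3(3.2) = (3.2 - 2)/(5 - 2) × (3.2 - 3)/(5 - 3) × (3.2 - 4)/(5 - 4) = -0.032000

P(3.2) = 6×L_0(3.2) + 14×L_1(3.2) + (-4)×L_2(3.2) + 10×L_3(3.2)
P(3.2) = 10.624000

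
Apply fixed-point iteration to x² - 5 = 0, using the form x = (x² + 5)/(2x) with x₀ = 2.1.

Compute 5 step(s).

Equation: x² - 5 = 0
Fixed-point form: x = (x² + 5)/(2x)
x₀ = 2.1

x_1 = g(2.100000) = 2.240476
x_2 = g(2.240476) = 2.236072
x_3 = g(2.236072) = 2.236068
x_4 = g(2.236068) = 2.236068
x_5 = g(2.236068) = 2.236068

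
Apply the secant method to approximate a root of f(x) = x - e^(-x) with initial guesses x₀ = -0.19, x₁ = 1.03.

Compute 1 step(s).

f(x) = x - e^(-x)
x₀ = -0.19, x₁ = 1.03

Secant formula: x_{n+1} = x_n - f(x_n)(x_n - x_{n-1})/(f(x_n) - f(x_{n-1}))

Iteration 1:
  f(-0.190000) = -1.399250
  f(1.030000) = 0.672993
  x_2 = 1.030000 - 0.672993×(1.030000 - (-0.190000))/(0.672993 - (-1.399250))
       = 0.633786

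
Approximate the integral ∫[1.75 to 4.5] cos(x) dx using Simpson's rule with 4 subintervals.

f(x) = cos(x)
a = 1.75, b = 4.5, n = 4
h = (b - a)/n = 0.687500

Simpson's rule: (h/3)[f(x₀) + 4f(x₁) + 2f(x₂) + ... + f(xₙ)]

x_0 = 1.7500, f(x_0) = -0.178246, coefficient = 1
x_1 = 2.4375, f(x_1) = -0.762199, coefficient = 4
x_2 = 3.1250, f(x_2) = -0.999862, coefficient = 2
x_3 = 3.8125, f(x_3) = -0.783258, coefficient = 4
x_4 = 4.5000, f(x_4) = -0.210796, coefficient = 1

I ≈ (0.687500/3) × -8.570595 = -1.964095
Exact value: -1.961516
Error: 0.002579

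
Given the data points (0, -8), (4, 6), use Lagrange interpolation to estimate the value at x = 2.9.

Lagrange interpolation formula:
P(x) = Σ yᵢ × Lᵢ(x)
where Lᵢ(x) = Π_{j≠i} (x - xⱼ)/(xᵢ - xⱼ)

L_0(2.9) = (2.9 - 4)/(0 - 4) = 0.275000
L_1(2.9) = (2.9 - 0)/(4 - 0) = 0.725000

P(2.9) = (-8)×L_0(2.9) + 6×L_1(2.9)
P(2.9) = 2.150000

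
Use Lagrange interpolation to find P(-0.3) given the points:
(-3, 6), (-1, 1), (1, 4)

Lagrange interpolation formula:
P(x) = Σ yᵢ × Lᵢ(x)
where Lᵢ(x) = Π_{j≠i} (x - xⱼ)/(xᵢ - xⱼ)

L_0(-0.3) = (-0.3 - (-1))/(-3 - (-1)) × (-0.3 - 1)/(-3 - 1) = -0.113750
L_1(-0.3) = (-0.3 - (-3))/(-1 - (-3)) × (-0.3 - 1)/(-1 - 1) = 0.877500
L_2(-0.3) = (-0.3 - (-3))/(1 - (-3)) × (-0.3 - (-1))/(1 - (-1)) = 0.236250

P(-0.3) = 6×L_0(-0.3) + 1×L_1(-0.3) + 4×L_2(-0.3)
P(-0.3) = 1.140000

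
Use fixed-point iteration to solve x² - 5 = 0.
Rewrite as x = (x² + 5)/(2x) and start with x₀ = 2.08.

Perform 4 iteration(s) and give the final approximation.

Equation: x² - 5 = 0
Fixed-point form: x = (x² + 5)/(2x)
x₀ = 2.08

x_1 = g(2.080000) = 2.241923
x_2 = g(2.241923) = 2.236076
x_3 = g(2.236076) = 2.236068
x_4 = g(2.236068) = 2.236068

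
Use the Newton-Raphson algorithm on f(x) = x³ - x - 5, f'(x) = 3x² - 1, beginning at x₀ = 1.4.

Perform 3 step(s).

f(x) = x³ - x - 5
f'(x) = 3x² - 1
x₀ = 1.4

Newton-Raphson formula: x_{n+1} = x_n - f(x_n)/f'(x_n)

Iteration 1:
  f(1.400000) = -3.656000
  f'(1.400000) = 4.880000
  x_1 = 1.400000 - (-3.656000)/4.880000 = 2.149180
Iteration 2:
  f(2.149180) = 2.777832
  f'(2.149180) = 12.856928
  x_2 = 2.149180 - 2.777832/12.856928 = 1.933123
Iteration 3:
  f(1.933123) = 0.290890
  f'(1.933123) = 10.210895
  x_3 = 1.933123 - 0.290890/10.210895 = 1.904635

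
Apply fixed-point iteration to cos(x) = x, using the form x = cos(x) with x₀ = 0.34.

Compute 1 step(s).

Equation: cos(x) = x
Fixed-point form: x = cos(x)
x₀ = 0.34

x_1 = g(0.340000) = 0.942755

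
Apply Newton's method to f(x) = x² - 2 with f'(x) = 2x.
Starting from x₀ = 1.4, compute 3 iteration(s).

f(x) = x² - 2
f'(x) = 2x
x₀ = 1.4

Newton-Raphson formula: x_{n+1} = x_n - f(x_n)/f'(x_n)

Iteration 1:
  f(1.400000) = -0.040000
  f'(1.400000) = 2.800000
  x_1 = 1.400000 - (-0.040000)/2.800000 = 1.414286
Iteration 2:
  f(1.414286) = 0.000204
  f'(1.414286) = 2.828571
  x_2 = 1.414286 - 0.000204/2.828571 = 1.414214
Iteration 3:
  f(1.414214) = 0.000000
  f'(1.414214) = 2.828427
  x_3 = 1.414214 - 0.000000/2.828427 = 1.414214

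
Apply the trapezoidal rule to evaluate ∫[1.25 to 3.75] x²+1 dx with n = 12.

f(x) = x²+1
a = 1.25, b = 3.75, n = 12
h = (b - a)/n = 0.208333

Trapezoidal rule: (h/2)[f(x₀) + 2f(x₁) + 2f(x₂) + ... + f(xₙ)]

x_0 = 1.2500, f(x_0) = 2.562500, coefficient = 1
x_1 = 1.4583, f(x_1) = 3.126736, coefficient = 2
x_2 = 1.6667, f(x_2) = 3.777778, coefficient = 2
x_3 = 1.8750, f(x_3) = 4.515625, coefficient = 2
x_4 = 2.0833, f(x_4) = 5.340278, coefficient = 2
x_5 = 2.2917, f(x_5) = 6.251736, coefficient = 2
x_6 = 2.5000, f(x_6) = 7.250000, coefficient = 2
x_7 = 2.7083, f(x_7) = 8.335069, coefficient = 2
x_8 = 2.9167, f(x_8) = 9.506944, coefficient = 2
x_9 = 3.1250, f(x_9) = 10.765625, coefficient = 2
x_10 = 3.3333, f(x_10) = 12.111111, coefficient = 2
x_11 = 3.5417, f(x_11) = 13.543403, coefficient = 2
x_12 = 3.7500, f(x_12) = 15.062500, coefficient = 1

I ≈ (0.208333/2) × 186.673611 = 19.445168
Exact value: 19.427083
Error: 0.018084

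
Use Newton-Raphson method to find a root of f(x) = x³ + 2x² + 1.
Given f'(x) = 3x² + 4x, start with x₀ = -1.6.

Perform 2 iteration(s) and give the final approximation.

f(x) = x³ + 2x² + 1
f'(x) = 3x² + 4x
x₀ = -1.6

Newton-Raphson formula: x_{n+1} = x_n - f(x_n)/f'(x_n)

Iteration 1:
  f(-1.600000) = 2.024000
  f'(-1.600000) = 1.280000
  x_1 = -1.600000 - 2.024000/1.280000 = -3.181250
Iteration 2:
  f(-3.181250) = -10.954665
  f'(-3.181250) = 17.636055
  x_2 = -3.181250 - (-10.954665)/17.636055 = -2.560098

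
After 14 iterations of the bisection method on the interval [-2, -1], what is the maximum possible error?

Bisection error bound: |error| ≤ (b-a)/2^n
|error| ≤ (-1 - (-2))/2^14 = 1/2^14
|error| ≤ 0.0000610352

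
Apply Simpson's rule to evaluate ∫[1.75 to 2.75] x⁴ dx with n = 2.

f(x) = x⁴
a = 1.75, b = 2.75, n = 2
h = (b - a)/n = 0.500000

Simpson's rule: (h/3)[f(x₀) + 4f(x₁) + 2f(x₂) + ... + f(xₙ)]

x_0 = 1.7500, f(x_0) = 9.378906, coefficient = 1
x_1 = 2.2500, f(x_1) = 25.628906, coefficient = 4
x_2 = 2.7500, f(x_2) = 57.191406, coefficient = 1

I ≈ (0.500000/3) × 169.085938 = 28.180990
Exact value: 28.172656
Error: 0.008333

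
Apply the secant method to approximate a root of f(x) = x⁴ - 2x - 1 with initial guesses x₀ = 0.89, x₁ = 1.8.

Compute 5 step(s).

f(x) = x⁴ - 2x - 1
x₀ = 0.89, x₁ = 1.8

Secant formula: x_{n+1} = x_n - f(x_n)(x_n - x_{n-1})/(f(x_n) - f(x_{n-1}))

Iteration 1:
  f(0.890000) = -2.152578
  f(1.800000) = 5.897600
  x_2 = 1.800000 - 5.897600×(1.800000 - 0.890000)/(5.897600 - (-2.152578))
       = 1.133329
Iteration 2:
  f(1.800000) = 5.897600
  f(1.133329) = -1.616884
  x_3 = 1.133329 - (-1.616884)×(1.133329 - 1.800000)/(-1.616884 - 5.897600)
       = 1.276776
Iteration 3:
  f(1.133329) = -1.616884
  f(1.276776) = -0.896138
  x_4 = 1.276776 - (-0.896138)×(1.276776 - 1.133329)/(-0.896138 - (-1.616884))
       = 1.455131
Iteration 4:
  f(1.276776) = -0.896138
  f(1.455131) = 0.573145
  x_5 = 1.455131 - 0.573145×(1.455131 - 1.276776)/(0.573145 - (-0.896138))
       = 1.385557
Iteration 5:
  f(1.455131) = 0.573145
  f(1.385557) = -0.085600
  x_6 = 1.385557 - (-0.085600)×(1.385557 - 1.455131)/(-0.085600 - 0.573145)
       = 1.394598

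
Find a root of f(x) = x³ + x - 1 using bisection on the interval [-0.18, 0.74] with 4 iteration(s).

f(x) = x³ + x - 1
Initial interval: [-0.18, 0.74]

Iteration 1:
  c_1 = (-0.180000 + 0.740000)/2 = 0.280000
  f(c_1) = f(0.280000) = -0.698048
  f(a) × f(c) ≥ 0, new interval: [0.280000, 0.740000]
Iteration 2:
  c_2 = (0.280000 + 0.740000)/2 = 0.510000
  f(c_2) = f(0.510000) = -0.357349
  f(a) × f(c) ≥ 0, new interval: [0.510000, 0.740000]
Iteration 3:
  c_3 = (0.510000 + 0.740000)/2 = 0.625000
  f(c_3) = f(0.625000) = -0.130859
  f(a) × f(c) ≥ 0, new interval: [0.625000, 0.740000]
Iteration 4:
  c_4 = (0.625000 + 0.740000)/2 = 0.682500
  f(c_4) = f(0.682500) = 0.000413
  f(a) × f(c) < 0, new interval: [0.625000, 0.682500]

After 4 iteration(s), the approximation is c_4 = 0.682500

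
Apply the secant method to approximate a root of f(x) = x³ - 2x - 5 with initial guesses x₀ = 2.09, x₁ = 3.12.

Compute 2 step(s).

f(x) = x³ - 2x - 5
x₀ = 2.09, x₁ = 3.12

Secant formula: x_{n+1} = x_n - f(x_n)(x_n - x_{n-1})/(f(x_n) - f(x_{n-1}))

Iteration 1:
  f(2.090000) = -0.050671
  f(3.120000) = 19.131328
  x_2 = 3.120000 - 19.131328×(3.120000 - 2.090000)/(19.131328 - (-0.050671))
       = 2.092721
Iteration 2:
  f(3.120000) = 19.131328
  f(2.092721) = -0.020412
  x_3 = 2.092721 - (-0.020412)×(2.092721 - 3.120000)/(-0.020412 - 19.131328)
       = 2.093816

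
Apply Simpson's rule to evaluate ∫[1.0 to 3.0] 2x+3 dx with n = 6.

f(x) = 2x+3
a = 1.0, b = 3.0, n = 6
h = (b - a)/n = 0.333333

Simpson's rule: (h/3)[f(x₀) + 4f(x₁) + 2f(x₂) + ... + f(xₙ)]

x_0 = 1.0000, f(x_0) = 5.000000, coefficient = 1
x_1 = 1.3333, f(x_1) = 5.666667, coefficient = 4
x_2 = 1.6667, f(x_2) = 6.333333, coefficient = 2
x_3 = 2.0000, f(x_3) = 7.000000, coefficient = 4
x_4 = 2.3333, f(x_4) = 7.666667, coefficient = 2
x_5 = 2.6667, f(x_5) = 8.333333, coefficient = 4
x_6 = 3.0000, f(x_6) = 9.000000, coefficient = 1

I ≈ (0.333333/3) × 126.000000 = 14.000000
Exact value: 14.000000
Error: 0.000000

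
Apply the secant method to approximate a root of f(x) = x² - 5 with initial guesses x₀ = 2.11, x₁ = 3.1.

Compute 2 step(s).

f(x) = x² - 5
x₀ = 2.11, x₁ = 3.1

Secant formula: x_{n+1} = x_n - f(x_n)(x_n - x_{n-1})/(f(x_n) - f(x_{n-1}))

Iteration 1:
  f(2.110000) = -0.547900
  f(3.100000) = 4.610000
  x_2 = 3.100000 - 4.610000×(3.100000 - 2.110000)/(4.610000 - (-0.547900))
       = 2.215163
Iteration 2:
  f(3.100000) = 4.610000
  f(2.215163) = -0.093052
  x_3 = 2.215163 - (-0.093052)×(2.215163 - 3.100000)/(-0.093052 - 4.610000)
       = 2.232670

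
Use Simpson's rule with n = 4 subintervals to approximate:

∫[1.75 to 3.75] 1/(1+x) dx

f(x) = 1/(1+x)
a = 1.75, b = 3.75, n = 4
h = (b - a)/n = 0.500000

Simpson's rule: (h/3)[f(x₀) + 4f(x₁) + 2f(x₂) + ... + f(xₙ)]

x_0 = 1.7500, f(x_0) = 0.363636, coefficient = 1
x_1 = 2.2500, f(x_1) = 0.307692, coefficient = 4
x_2 = 2.7500, f(x_2) = 0.266667, coefficient = 2
x_3 = 3.2500, f(x_3) = 0.235294, coefficient = 4
x_4 = 3.7500, f(x_4) = 0.210526, coefficient = 1

I ≈ (0.500000/3) × 3.279442 = 0.546574
Exact value: 0.546544
Error: 0.000030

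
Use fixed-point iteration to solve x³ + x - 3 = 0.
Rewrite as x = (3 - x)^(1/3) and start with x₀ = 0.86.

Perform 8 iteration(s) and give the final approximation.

Equation: x³ + x - 3 = 0
Fixed-point form: x = (3 - x)^(1/3)
x₀ = 0.86

x_1 = g(0.860000) = 1.288659
x_2 = g(1.288659) = 1.196131
x_3 = g(1.196131) = 1.217311
x_4 = g(1.217311) = 1.212528
x_5 = g(1.212528) = 1.213612
x_6 = g(1.213612) = 1.213366
x_7 = g(1.213366) = 1.213422
x_8 = g(1.213422) = 1.213409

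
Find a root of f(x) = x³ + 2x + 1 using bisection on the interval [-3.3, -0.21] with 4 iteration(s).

f(x) = x³ + 2x + 1
Initial interval: [-3.3, -0.21]

Iteration 1:
  c_1 = (-3.300000 + (-0.210000))/2 = -1.755000
  f(c_1) = f(-1.755000) = -7.915444
  f(a) × f(c) ≥ 0, new interval: [-1.755000, -0.210000]
Iteration 2:
  c_2 = (-1.755000 + (-0.210000))/2 = -0.982500
  f(c_2) = f(-0.982500) = -1.913413
  f(a) × f(c) ≥ 0, new interval: [-0.982500, -0.210000]
Iteration 3:
  c_3 = (-0.982500 + (-0.210000))/2 = -0.596250
  f(c_3) = f(-0.596250) = -0.404475
  f(a) × f(c) ≥ 0, new interval: [-0.596250, -0.210000]
Iteration 4:
  c_4 = (-0.596250 + (-0.210000))/2 = -0.403125
  f(c_4) = f(-0.403125) = 0.128238
  f(a) × f(c) < 0, new interval: [-0.596250, -0.403125]

After 4 iteration(s), the approximation is c_4 = -0.403125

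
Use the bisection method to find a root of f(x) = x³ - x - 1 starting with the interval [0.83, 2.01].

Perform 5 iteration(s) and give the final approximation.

f(x) = x³ - x - 1
Initial interval: [0.83, 2.01]

Iteration 1:
  c_1 = (0.830000 + 2.010000)/2 = 1.420000
  f(c_1) = f(1.420000) = 0.443288
  f(a) × f(c) < 0, new interval: [0.830000, 1.420000]
Iteration 2:
  c_2 = (0.830000 + 1.420000)/2 = 1.125000
  f(c_2) = f(1.125000) = -0.701172
  f(a) × f(c) ≥ 0, new interval: [1.125000, 1.420000]
Iteration 3:
  c_3 = (1.125000 + 1.420000)/2 = 1.272500
  f(c_3) = f(1.272500) = -0.211996
  f(a) × f(c) ≥ 0, new interval: [1.272500, 1.420000]
Iteration 4:
  c_4 = (1.272500 + 1.420000)/2 = 1.346250
  f(c_4) = f(1.346250) = 0.093679
  f(a) × f(c) < 0, new interval: [1.272500, 1.346250]
Iteration 5:
  c_5 = (1.272500 + 1.346250)/2 = 1.309375
  f(c_5) = f(1.309375) = -0.064500
  f(a) × f(c) ≥ 0, new interval: [1.309375, 1.346250]

After 5 iteration(s), the approximation is c_5 = 1.309375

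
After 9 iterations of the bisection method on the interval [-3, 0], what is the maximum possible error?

Bisection error bound: |error| ≤ (b-a)/2^n
|error| ≤ (0 - (-3))/2^9 = 3/2^9
|error| ≤ 0.0058593750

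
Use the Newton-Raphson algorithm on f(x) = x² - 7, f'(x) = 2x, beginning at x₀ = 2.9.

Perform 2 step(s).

f(x) = x² - 7
f'(x) = 2x
x₀ = 2.9

Newton-Raphson formula: x_{n+1} = x_n - f(x_n)/f'(x_n)

Iteration 1:
  f(2.900000) = 1.410000
  f'(2.900000) = 5.800000
  x_1 = 2.900000 - 1.410000/5.800000 = 2.656897
Iteration 2:
  f(2.656897) = 0.059099
  f'(2.656897) = 5.313793
  x_2 = 2.656897 - 0.059099/5.313793 = 2.645775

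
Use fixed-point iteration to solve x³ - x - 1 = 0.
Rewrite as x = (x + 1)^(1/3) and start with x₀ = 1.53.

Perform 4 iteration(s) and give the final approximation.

Equation: x³ - x - 1 = 0
Fixed-point form: x = (x + 1)^(1/3)
x₀ = 1.53

x_1 = g(1.530000) = 1.362616
x_2 = g(1.362616) = 1.331878
x_3 = g(1.331878) = 1.326077
x_4 = g(1.326077) = 1.324976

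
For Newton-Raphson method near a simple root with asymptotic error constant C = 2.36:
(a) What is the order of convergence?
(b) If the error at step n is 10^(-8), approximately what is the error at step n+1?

(a) Newton-Raphson has quadratic (order 2) convergence near simple roots.
    This means |e_{n+1}| ≈ C|e_n|².

(b) With |e_n| = 10^(-8) and C = 2.36:
    |e_{n+1}| ≈ 2.36 × (10^(-8))² = 2.36 × 10^(-16)

(a) 2 (quadratic); (b) |e_{n+1}| ≈ 2.360e-16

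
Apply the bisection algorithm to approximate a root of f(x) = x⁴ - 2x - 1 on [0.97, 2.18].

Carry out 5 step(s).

f(x) = x⁴ - 2x - 1
Initial interval: [0.97, 2.18]

Iteration 1:
  c_1 = (0.970000 + 2.180000)/2 = 1.575000
  f(c_1) = f(1.575000) = 2.003500
  f(a) × f(c) < 0, new interval: [0.970000, 1.575000]
Iteration 2:
  c_2 = (0.970000 + 1.575000)/2 = 1.272500
  f(c_2) = f(1.272500) = -0.923009
  f(a) × f(c) ≥ 0, new interval: [1.272500, 1.575000]
Iteration 3:
  c_3 = (1.272500 + 1.575000)/2 = 1.423750
  f(c_3) = f(1.423750) = 0.261489
  f(a) × f(c) < 0, new interval: [1.272500, 1.423750]
Iteration 4:
  c_4 = (1.272500 + 1.423750)/2 = 1.348125
  f(c_4) = f(1.348125) = -0.393158
  f(a) × f(c) ≥ 0, new interval: [1.348125, 1.423750]
Iteration 5:
  c_5 = (1.348125 + 1.423750)/2 = 1.385938
  f(c_5) = f(1.385938) = -0.082315
  f(a) × f(c) ≥ 0, new interval: [1.385938, 1.423750]

After 5 iteration(s), the approximation is c_5 = 1.385938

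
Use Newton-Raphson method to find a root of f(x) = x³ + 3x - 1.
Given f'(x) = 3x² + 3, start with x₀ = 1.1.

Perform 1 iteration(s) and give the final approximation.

f(x) = x³ + 3x - 1
f'(x) = 3x² + 3
x₀ = 1.1

Newton-Raphson formula: x_{n+1} = x_n - f(x_n)/f'(x_n)

Iteration 1:
  f(1.100000) = 3.631000
  f'(1.100000) = 6.630000
  x_1 = 1.100000 - 3.631000/6.630000 = 0.552338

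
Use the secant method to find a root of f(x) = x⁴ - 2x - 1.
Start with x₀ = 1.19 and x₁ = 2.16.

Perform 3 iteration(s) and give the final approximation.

f(x) = x⁴ - 2x - 1
x₀ = 1.19, x₁ = 2.16

Secant formula: x_{n+1} = x_n - f(x_n)(x_n - x_{n-1})/(f(x_n) - f(x_{n-1}))

Iteration 1:
  f(1.190000) = -1.374661
  f(2.160000) = 16.447823
  x_2 = 2.160000 - 16.447823×(2.160000 - 1.190000)/(16.447823 - (-1.374661))
       = 1.264817
Iteration 2:
  f(2.160000) = 16.447823
  f(1.264817) = -0.970397
  x_3 = 1.264817 - (-0.970397)×(1.264817 - 2.160000)/(-0.970397 - 16.447823)
       = 1.314689
Iteration 3:
  f(1.264817) = -0.970397
  f(1.314689) = -0.641988
  x_4 = 1.314689 - (-0.641988)×(1.314689 - 1.264817)/(-0.641988 - (-0.970397))
       = 1.412181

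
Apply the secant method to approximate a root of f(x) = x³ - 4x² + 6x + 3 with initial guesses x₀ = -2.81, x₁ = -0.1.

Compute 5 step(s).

f(x) = x³ - 4x² + 6x + 3
x₀ = -2.81, x₁ = -0.1

Secant formula: x_{n+1} = x_n - f(x_n)(x_n - x_{n-1})/(f(x_n) - f(x_{n-1}))

Iteration 1:
  f(-2.810000) = -67.632441
  f(-0.100000) = 2.359000
  x_2 = -0.100000 - 2.359000×(-0.100000 - (-2.810000))/(2.359000 - (-67.632441))
       = -0.191338
Iteration 2:
  f(-0.100000) = 2.359000
  f(-0.191338) = 1.698525
  x_3 = -0.191338 - 1.698525×(-0.191338 - (-0.100000))/(1.698525 - 2.359000)
       = -0.426230
Iteration 3:
  f(-0.191338) = 1.698525
  f(-0.426230) = -0.361501
  x_4 = -0.426230 - (-0.361501)×(-0.426230 - (-0.191338))/(-0.361501 - 1.698525)
       = -0.385010
Iteration 4:
  f(-0.426230) = -0.361501
  f(-0.385010) = 0.039936
  x_5 = -0.385010 - 0.039936×(-0.385010 - (-0.426230))/(0.039936 - (-0.361501))
       = -0.389111
Iteration 5:
  f(-0.385010) = 0.039936
  f(-0.389111) = 0.000792
  x_6 = -0.389111 - 0.000792×(-0.389111 - (-0.385010))/(0.000792 - 0.039936)
       = -0.389194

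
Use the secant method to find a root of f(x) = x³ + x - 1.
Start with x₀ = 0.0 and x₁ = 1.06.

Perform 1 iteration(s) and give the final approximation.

f(x) = x³ + x - 1
x₀ = 0.0, x₁ = 1.06

Secant formula: x_{n+1} = x_n - f(x_n)(x_n - x_{n-1})/(f(x_n) - f(x_{n-1}))

Iteration 1:
  f(0.000000) = -1.000000
  f(1.060000) = 1.251016
  x_2 = 1.060000 - 1.251016×(1.060000 - 0.000000)/(1.251016 - (-1.000000))
       = 0.470898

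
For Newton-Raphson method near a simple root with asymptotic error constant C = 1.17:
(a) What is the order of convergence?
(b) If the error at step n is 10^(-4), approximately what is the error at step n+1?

(a) Newton-Raphson has quadratic (order 2) convergence near simple roots.
    This means |e_{n+1}| ≈ C|e_n|².

(b) With |e_n| = 10^(-4) and C = 1.17:
    |e_{n+1}| ≈ 1.17 × (10^(-4))² = 1.17 × 10^(-8)

(a) 2 (quadratic); (b) |e_{n+1}| ≈ 1.170e-08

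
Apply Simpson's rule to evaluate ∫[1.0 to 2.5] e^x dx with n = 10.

f(x) = e^x
a = 1.0, b = 2.5, n = 10
h = (b - a)/n = 0.150000

Simpson's rule: (h/3)[f(x₀) + 4f(x₁) + 2f(x₂) + ... + f(xₙ)]

x_0 = 1.0000, f(x_0) = 2.718282, coefficient = 1
x_1 = 1.1500, f(x_1) = 3.158193, coefficient = 4
x_2 = 1.3000, f(x_2) = 3.669297, coefficient = 2
x_3 = 1.4500, f(x_3) = 4.263115, coefficient = 4
x_4 = 1.6000, f(x_4) = 4.953032, coefficient = 2
x_5 = 1.7500, f(x_5) = 5.754603, coefficient = 4
x_6 = 1.9000, f(x_6) = 6.685894, coefficient = 2
x_7 = 2.0500, f(x_7) = 7.767901, coefficient = 4
x_8 = 2.2000, f(x_8) = 9.025013, coefficient = 2
x_9 = 2.3500, f(x_9) = 10.485570, coefficient = 4
x_10 = 2.5000, f(x_10) = 12.182494, coefficient = 1

I ≈ (0.150000/3) × 189.284774 = 9.464239
Exact value: 9.464212
Error: 0.000027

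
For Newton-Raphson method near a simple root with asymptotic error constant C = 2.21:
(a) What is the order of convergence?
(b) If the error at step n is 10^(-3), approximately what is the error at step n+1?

(a) Newton-Raphson has quadratic (order 2) convergence near simple roots.
    This means |e_{n+1}| ≈ C|e_n|².

(b) With |e_n| = 10^(-3) and C = 2.21:
    |e_{n+1}| ≈ 2.21 × (10^(-3))² = 2.21 × 10^(-6)

(a) 2 (quadratic); (b) |e_{n+1}| ≈ 2.210e-06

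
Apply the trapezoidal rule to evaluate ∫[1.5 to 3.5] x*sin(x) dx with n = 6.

f(x) = x*sin(x)
a = 1.5, b = 3.5, n = 6
h = (b - a)/n = 0.333333

Trapezoidal rule: (h/2)[f(x₀) + 2f(x₁) + 2f(x₂) + ... + f(xₙ)]

x_0 = 1.5000, f(x_0) = 1.496242, coefficient = 1
x_1 = 1.8333, f(x_1) = 1.770514, coefficient = 2
x_2 = 2.1667, f(x_2) = 1.793264, coefficient = 2
x_3 = 2.5000, f(x_3) = 1.496180, coefficient = 2
x_4 = 2.8333, f(x_4) = 0.859635, coefficient = 2
x_5 = 3.1667, f(x_5) = -0.079393, coefficient = 2
x_6 = 3.5000, f(x_6) = -1.227741, coefficient = 1

I ≈ (0.333333/2) × 11.948901 = 1.991484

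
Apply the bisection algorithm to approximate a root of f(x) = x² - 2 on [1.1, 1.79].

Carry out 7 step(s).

f(x) = x² - 2
Initial interval: [1.1, 1.79]

Iteration 1:
  c_1 = (1.100000 + 1.790000)/2 = 1.445000
  f(c_1) = f(1.445000) = 0.088025
  f(a) × f(c) < 0, new interval: [1.100000, 1.445000]
Iteration 2:
  c_2 = (1.100000 + 1.445000)/2 = 1.272500
  f(c_2) = f(1.272500) = -0.380744
  f(a) × f(c) ≥ 0, new interval: [1.272500, 1.445000]
Iteration 3:
  c_3 = (1.272500 + 1.445000)/2 = 1.358750
  f(c_3) = f(1.358750) = -0.153798
  f(a) × f(c) ≥ 0, new interval: [1.358750, 1.445000]
Iteration 4:
  c_4 = (1.358750 + 1.445000)/2 = 1.401875
  f(c_4) = f(1.401875) = -0.034746
  f(a) × f(c) ≥ 0, new interval: [1.401875, 1.445000]
Iteration 5:
  c_5 = (1.401875 + 1.445000)/2 = 1.423437
  f(c_5) = f(1.423437) = 0.026174
  f(a) × f(c) < 0, new interval: [1.401875, 1.423437]
Iteration 6:
  c_6 = (1.401875 + 1.423437)/2 = 1.412656
  f(c_6) = f(1.412656) = -0.004402
  f(a) × f(c) ≥ 0, new interval: [1.412656, 1.423437]
Iteration 7:
  c_7 = (1.412656 + 1.423437)/2 = 1.418047
  f(c_7) = f(1.418047) = 0.010857
  f(a) × f(c) < 0, new interval: [1.412656, 1.418047]

After 7 iteration(s), the approximation is c_7 = 1.418047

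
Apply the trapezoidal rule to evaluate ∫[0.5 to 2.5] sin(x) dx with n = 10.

f(x) = sin(x)
a = 0.5, b = 2.5, n = 10
h = (b - a)/n = 0.200000

Trapezoidal rule: (h/2)[f(x₀) + 2f(x₁) + 2f(x₂) + ... + f(xₙ)]

x_0 = 0.5000, f(x_0) = 0.479426, coefficient = 1
x_1 = 0.7000, f(x_1) = 0.644218, coefficient = 2
x_2 = 0.9000, f(x_2) = 0.783327, coefficient = 2
x_3 = 1.1000, f(x_3) = 0.891207, coefficient = 2
x_4 = 1.3000, f(x_4) = 0.963558, coefficient = 2
x_5 = 1.5000, f(x_5) = 0.997495, coefficient = 2
x_6 = 1.7000, f(x_6) = 0.991665, coefficient = 2
x_7 = 1.9000, f(x_7) = 0.946300, coefficient = 2
x_8 = 2.1000, f(x_8) = 0.863209, coefficient = 2
x_9 = 2.3000, f(x_9) = 0.745705, coefficient = 2
x_10 = 2.5000, f(x_10) = 0.598472, coefficient = 1

I ≈ (0.200000/2) × 16.731267 = 1.673127
Exact value: 1.678726
Error: 0.005599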